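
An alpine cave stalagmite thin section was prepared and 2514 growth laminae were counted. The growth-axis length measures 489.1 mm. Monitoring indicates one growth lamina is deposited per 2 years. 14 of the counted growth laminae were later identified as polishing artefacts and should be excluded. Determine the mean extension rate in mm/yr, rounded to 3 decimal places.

After corrections the count is 2514 − 14 = 2500 growth laminae.
At 2 years per growth lamina, 2500 × 2 = 5000 years.
Extension rate ≈ 489.1 / 5000 = 0.098 mm/yr.

0.098 mm/yr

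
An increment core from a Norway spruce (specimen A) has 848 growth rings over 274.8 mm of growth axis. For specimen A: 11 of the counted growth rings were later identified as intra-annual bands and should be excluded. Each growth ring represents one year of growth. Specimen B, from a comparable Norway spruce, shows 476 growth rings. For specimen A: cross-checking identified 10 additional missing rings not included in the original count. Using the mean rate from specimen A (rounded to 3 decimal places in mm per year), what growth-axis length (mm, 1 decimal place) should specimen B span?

Specimen A: after corrections the count is 848 − 11 + 10 = 847 growth rings.
A: Mean rate = 274.8 mm / 847 years ≈ 0.324 mm per year.
B's length ≈ 0.324 × 476 = 154.2 mm.

154.2 mm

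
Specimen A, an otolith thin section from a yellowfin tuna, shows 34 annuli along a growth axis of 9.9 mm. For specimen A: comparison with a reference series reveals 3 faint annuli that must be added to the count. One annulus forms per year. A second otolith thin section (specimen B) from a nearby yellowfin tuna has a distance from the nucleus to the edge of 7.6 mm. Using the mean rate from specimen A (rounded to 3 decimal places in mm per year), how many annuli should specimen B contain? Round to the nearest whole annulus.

28 annuli

Specimen A: correcting the raw count gives 34 + 3 = 37 true annuli.
A: 9.9 mm over 37 years gives 9.9 / 37 ≈ 0.268 mm/yr.
B spans 7.6 / 0.268 = 28.36 years ≈ 28 annuli.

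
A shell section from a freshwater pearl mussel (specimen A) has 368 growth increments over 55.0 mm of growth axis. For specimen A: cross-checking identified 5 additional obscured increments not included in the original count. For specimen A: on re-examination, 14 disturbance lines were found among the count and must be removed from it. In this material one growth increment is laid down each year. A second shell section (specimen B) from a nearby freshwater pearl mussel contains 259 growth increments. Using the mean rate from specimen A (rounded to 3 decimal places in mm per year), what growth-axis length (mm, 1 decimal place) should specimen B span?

Specimen A: correcting the raw count gives 368 − 14 + 5 = 359 true growth increments.
A: 55.0 mm over 359 years gives 55.0 / 359 ≈ 0.153 mm per year.
B's length ≈ 0.153 × 259 = 39.6 mm.

39.6 mm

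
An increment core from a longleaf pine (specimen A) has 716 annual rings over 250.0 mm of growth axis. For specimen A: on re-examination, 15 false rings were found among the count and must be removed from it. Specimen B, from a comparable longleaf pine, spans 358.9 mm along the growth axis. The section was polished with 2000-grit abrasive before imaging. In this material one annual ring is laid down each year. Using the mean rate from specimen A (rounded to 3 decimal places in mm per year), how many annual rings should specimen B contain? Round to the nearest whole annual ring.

Specimen A: true annual ring count = 716 − 15 = 701.
A: Mean rate = 250.0 mm / 701 years ≈ 0.357 mm/yr.
Specimen B: 358.9 mm / 0.357 mm per year = 1005.32 years ≈ 1005 annual rings.

1005 annual rings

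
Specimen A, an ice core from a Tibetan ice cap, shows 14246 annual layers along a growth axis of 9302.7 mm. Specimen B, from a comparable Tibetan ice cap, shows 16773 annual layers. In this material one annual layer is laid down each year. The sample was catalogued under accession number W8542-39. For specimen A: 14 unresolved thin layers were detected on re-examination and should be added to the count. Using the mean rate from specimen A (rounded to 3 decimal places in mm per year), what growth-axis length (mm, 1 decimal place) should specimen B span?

Specimen A: correcting the raw count gives 14246 + 14 = 14260 true annual layers.
A: Mean rate = 9302.7 mm / 14260 years ≈ 0.652 mm/yr.
For B, 0.652 mm/year × 16773 years = 10936.0 mm.

10936.0 mm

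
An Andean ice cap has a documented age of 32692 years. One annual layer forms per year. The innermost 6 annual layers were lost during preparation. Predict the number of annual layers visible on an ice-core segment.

32686 annual layers

At one annual layer per year, 32692 years correspond to 32692 annual layers.
Less the 6 uncaptured annual layers: 32692 − 6 = 32686.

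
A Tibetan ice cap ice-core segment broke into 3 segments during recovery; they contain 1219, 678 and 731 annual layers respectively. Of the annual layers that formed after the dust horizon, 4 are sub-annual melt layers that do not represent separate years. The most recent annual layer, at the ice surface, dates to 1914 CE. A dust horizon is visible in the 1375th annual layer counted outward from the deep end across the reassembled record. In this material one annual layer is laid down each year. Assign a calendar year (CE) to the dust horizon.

Total annual layers = 1219 + 678 + 731 = 2628.
Between annual layer 1375 and the ice surface there are 2628 − 1375 = 1253 annual layers.
Removing the 4 false annual layers leaves 1253 − 4 = 1249 true annual layers beyond the dust horizon.
Counting back 1249 years from 1914 CE places the dust horizon in 1914 − 1249 = 665 CE.

665 CE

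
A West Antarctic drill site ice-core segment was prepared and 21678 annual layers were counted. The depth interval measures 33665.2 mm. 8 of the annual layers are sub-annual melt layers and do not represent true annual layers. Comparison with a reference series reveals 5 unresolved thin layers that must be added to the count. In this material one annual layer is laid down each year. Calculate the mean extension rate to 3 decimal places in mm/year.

1.553 mm/year

True annual layer count = 21678 − 8 + 5 = 21675.
Extension rate ≈ 33665.2 / 21675 = 1.553 mm/year.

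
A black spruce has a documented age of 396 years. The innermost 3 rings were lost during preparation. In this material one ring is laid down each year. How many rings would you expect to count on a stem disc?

Expected rings over 396 years: 396.
Less the 3 uncaptured rings: 396 − 3 = 393.

393 rings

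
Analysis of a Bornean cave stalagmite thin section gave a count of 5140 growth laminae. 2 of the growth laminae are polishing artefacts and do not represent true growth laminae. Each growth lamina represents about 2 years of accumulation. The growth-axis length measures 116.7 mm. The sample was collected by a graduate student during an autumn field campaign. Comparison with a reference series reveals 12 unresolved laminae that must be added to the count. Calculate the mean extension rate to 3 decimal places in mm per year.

0.011 mm per year

Adjusted count: 5140 − 2 + 12 = 5150 growth laminae.
At 2 years per growth lamina, 5150 × 2 = 10300 years.
116.7 mm over 10300 years gives 116.7 / 10300 ≈ 0.011 mm per year.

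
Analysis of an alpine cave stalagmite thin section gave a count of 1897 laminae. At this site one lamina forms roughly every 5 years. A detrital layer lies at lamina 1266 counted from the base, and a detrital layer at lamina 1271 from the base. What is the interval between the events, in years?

25 years

Separation: 1271 − 1266 = 5 laminae.
5 laminae at 5 years each span 5 × 5 = 25 years.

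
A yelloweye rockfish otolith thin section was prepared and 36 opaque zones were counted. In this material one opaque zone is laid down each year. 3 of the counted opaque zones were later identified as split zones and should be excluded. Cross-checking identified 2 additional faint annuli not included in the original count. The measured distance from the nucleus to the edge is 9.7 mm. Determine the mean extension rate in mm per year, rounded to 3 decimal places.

Adjusted count: 36 − 3 + 2 = 35 opaque zones.
9.7 mm over 35 years gives 9.7 / 35 ≈ 0.277 mm per year.

0.277 mm per year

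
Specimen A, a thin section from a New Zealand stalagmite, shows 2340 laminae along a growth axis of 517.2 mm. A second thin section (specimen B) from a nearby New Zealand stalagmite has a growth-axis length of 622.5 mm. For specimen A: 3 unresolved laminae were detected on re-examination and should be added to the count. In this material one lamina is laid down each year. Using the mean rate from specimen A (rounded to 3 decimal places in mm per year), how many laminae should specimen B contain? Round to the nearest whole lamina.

Specimen A: true lamina count = 2340 + 3 = 2343.
A: 517.2 mm over 2343 years gives 517.2 / 2343 ≈ 0.221 mm per year.
B spans 622.5 / 0.221 = 2816.74 years ≈ 2817 laminae.

2817 laminae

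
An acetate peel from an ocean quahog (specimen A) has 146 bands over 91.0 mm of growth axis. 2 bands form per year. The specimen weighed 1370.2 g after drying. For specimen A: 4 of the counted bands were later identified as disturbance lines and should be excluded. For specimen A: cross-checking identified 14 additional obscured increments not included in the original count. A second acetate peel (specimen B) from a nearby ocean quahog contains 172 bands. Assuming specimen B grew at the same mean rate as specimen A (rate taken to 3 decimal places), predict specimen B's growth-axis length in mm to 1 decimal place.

Specimen A: true band count = 146 − 4 + 14 = 156.
Specimen A: 156 bands at 2 per year is 156 / 2 = 78 years.
A: Extension rate ≈ 91.0 / 78 = 1.167 mm per year.
Specimen B: with 2 bands per year, 172 / 2 = 86 years. B's length ≈ 1.167 × 86 = 100.4 mm.

100.4 mm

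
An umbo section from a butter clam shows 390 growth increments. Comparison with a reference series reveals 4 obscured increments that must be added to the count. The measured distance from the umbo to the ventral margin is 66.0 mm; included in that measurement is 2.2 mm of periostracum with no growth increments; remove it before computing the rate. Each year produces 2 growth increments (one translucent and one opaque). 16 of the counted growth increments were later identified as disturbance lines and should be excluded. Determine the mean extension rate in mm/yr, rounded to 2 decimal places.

Correcting the raw count gives 390 − 16 + 4 = 378 true growth increments.
With 2 growth increments per year, 378 / 2 = 189 years.
The growth record spans 66.0 − 2.2 = 63.8 mm.
Extension rate ≈ 63.8 / 189 = 0.34 mm/yr.

0.34 mm/yr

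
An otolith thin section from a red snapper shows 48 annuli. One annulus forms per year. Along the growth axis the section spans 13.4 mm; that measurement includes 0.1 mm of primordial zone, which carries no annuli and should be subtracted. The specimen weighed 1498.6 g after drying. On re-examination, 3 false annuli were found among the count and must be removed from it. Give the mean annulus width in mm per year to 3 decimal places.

Correcting the raw count gives 48 − 3 = 45 true annuli.
Net length = 13.4 − 0.1 = 13.3 mm.
13.3 mm over 45 years gives 13.3 / 45 ≈ 0.296 mm per year.

0.296 mm per year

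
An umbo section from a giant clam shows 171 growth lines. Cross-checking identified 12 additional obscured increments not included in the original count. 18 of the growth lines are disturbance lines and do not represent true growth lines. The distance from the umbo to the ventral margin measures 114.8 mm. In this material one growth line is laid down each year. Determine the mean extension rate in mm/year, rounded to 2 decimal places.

True growth line count = 171 − 18 + 12 = 165.
Mean rate = 114.8 mm / 165 years ≈ 0.70 mm/year.

0.70 mm/year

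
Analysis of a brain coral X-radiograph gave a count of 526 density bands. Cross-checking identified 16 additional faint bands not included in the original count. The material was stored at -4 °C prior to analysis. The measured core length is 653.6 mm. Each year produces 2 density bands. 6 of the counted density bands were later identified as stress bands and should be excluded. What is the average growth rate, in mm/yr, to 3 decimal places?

True density band count = 526 − 6 + 16 = 536.
With 2 density bands per year, 536 / 2 = 268 years.
653.6 mm over 268 years gives 653.6 / 268 ≈ 2.439 mm/yr.

2.439 mm/yr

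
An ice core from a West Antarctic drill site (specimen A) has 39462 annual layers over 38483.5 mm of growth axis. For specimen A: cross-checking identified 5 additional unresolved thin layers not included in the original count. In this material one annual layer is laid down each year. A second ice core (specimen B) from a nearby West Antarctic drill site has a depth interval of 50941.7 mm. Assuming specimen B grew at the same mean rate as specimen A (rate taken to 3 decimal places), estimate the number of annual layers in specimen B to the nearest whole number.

52248 annual layers

Specimen A: true annual layer count = 39462 + 5 = 39467.
A: 38483.5 mm over 39467 years gives 38483.5 / 39467 ≈ 0.975 mm/yr.
Specimen B: 50941.7 mm / 0.975 mm per year = 52247.90 years ≈ 52248 annual layers.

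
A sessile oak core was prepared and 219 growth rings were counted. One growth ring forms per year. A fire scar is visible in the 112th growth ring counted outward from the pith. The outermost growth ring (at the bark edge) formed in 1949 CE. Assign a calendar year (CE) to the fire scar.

219 − 112 = 107 growth rings lie beyond the fire scar toward the bark edge.
The growth ring at the bark edge is 1949 CE, so the fire scar dates to 1949 − 107 = 1842 CE.

1842 CE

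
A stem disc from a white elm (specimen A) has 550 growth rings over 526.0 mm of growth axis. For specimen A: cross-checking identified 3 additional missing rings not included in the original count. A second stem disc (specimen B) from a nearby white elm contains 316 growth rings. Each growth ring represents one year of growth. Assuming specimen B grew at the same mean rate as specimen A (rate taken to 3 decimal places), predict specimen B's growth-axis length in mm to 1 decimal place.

300.5 mm

Specimen A: true growth ring count = 550 + 3 = 553.
A: Mean rate = 526.0 mm / 553 years ≈ 0.951 mm/yr.
For B, 0.951 mm/year × 316 years = 300.5 mm.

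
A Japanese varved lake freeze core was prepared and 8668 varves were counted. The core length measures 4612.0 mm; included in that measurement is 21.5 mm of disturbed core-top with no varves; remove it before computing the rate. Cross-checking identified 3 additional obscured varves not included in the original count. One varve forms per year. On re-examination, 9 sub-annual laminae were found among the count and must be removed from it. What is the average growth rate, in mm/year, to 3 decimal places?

0.530 mm/year

Correcting the raw count gives 8668 − 9 + 3 = 8662 true varves.
Net length = 4612.0 − 21.5 = 4590.5 mm.
Mean rate = 4590.5 mm / 8662 years ≈ 0.530 mm/year.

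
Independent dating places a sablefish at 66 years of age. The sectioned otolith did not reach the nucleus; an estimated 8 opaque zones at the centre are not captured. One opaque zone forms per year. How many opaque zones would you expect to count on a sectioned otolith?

Expected opaque zones over 66 years: 66.
66 − 8 missed = 58 opaque zones expected in the prepared section.

58 opaque zones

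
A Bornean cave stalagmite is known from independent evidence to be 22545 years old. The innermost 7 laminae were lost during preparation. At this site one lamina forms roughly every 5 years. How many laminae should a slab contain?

4502 laminae

At 5 years per lamina, 22545 / 5 = 4509 laminae are expected.
Subtracting the 7 laminae not captured gives 4509 − 7 = 4502 laminae in the record.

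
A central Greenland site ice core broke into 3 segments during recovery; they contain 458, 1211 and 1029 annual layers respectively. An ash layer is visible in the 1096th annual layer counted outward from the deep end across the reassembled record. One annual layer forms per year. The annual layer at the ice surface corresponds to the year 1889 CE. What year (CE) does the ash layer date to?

Total annual layers = 458 + 1211 + 1029 = 2698.
2698 − 1096 = 1602 annual layers lie beyond the ash layer toward the ice surface.
Counting back 1602 years from 1889 CE places the ash layer in 1889 − 1602 = 287 CE.

287 CE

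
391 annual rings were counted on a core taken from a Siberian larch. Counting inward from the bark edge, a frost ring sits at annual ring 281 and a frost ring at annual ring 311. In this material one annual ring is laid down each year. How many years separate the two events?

The two markers are separated by 311 − 281 = 30 annual rings.
At one annual ring per year, 30 years elapsed between them.

30 years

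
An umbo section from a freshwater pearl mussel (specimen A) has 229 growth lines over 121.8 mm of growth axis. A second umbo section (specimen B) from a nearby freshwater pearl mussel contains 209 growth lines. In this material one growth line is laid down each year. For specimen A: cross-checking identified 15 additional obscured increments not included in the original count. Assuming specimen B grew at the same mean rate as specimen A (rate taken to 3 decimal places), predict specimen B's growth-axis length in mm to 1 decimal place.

104.3 mm

Specimen A: adjusted count: 229 + 15 = 244 growth lines.
A: Extension rate ≈ 121.8 / 244 = 0.499 mm per year.
For B, 0.499 mm/year × 209 years = 104.3 mm.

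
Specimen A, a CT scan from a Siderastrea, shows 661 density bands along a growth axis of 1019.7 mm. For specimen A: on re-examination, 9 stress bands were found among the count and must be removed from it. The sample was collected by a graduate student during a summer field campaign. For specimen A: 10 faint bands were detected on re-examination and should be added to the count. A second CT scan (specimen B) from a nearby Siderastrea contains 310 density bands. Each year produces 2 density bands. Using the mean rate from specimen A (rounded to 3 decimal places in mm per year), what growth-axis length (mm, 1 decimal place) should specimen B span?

477.6 mm

Specimen A: correcting the raw count gives 661 − 9 + 10 = 662 true density bands.
Specimen A: with 2 density bands per year, 662 / 2 = 331 years.
A: 1019.7 mm over 331 years gives 1019.7 / 331 ≈ 3.081 mm per year.
Specimen B: 310 density bands at 2 per year is 310 / 2 = 155 years. Length of B = 3.081 × 155 = 477.6 mm.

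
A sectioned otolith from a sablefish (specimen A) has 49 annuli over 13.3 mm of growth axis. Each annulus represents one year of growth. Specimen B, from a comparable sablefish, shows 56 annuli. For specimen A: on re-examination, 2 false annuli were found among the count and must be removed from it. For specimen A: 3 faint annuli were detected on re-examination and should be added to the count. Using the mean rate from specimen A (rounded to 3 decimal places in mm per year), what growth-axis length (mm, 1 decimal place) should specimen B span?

Specimen A: adjusted count: 49 − 2 + 3 = 50 annuli.
A: 13.3 mm over 50 years gives 13.3 / 50 ≈ 0.266 mm/year.
Length of B = 0.266 × 56 = 14.9 mm.

14.9 mm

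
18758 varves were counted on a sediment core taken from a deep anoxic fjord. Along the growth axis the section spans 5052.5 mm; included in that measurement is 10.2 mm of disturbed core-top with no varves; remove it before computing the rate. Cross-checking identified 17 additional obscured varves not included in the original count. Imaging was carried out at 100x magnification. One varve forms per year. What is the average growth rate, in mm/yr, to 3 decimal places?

0.269 mm/yr

After corrections the count is 18758 + 17 = 18775 varves.
The growth record spans 5052.5 − 10.2 = 5042.3 mm.
Extension rate ≈ 5042.3 / 18775 = 0.269 mm/yr.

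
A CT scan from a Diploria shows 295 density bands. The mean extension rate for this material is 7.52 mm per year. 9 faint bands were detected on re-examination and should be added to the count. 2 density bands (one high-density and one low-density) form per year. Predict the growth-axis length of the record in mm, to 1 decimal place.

1143.0 mm

True density band count = 295 + 9 = 304.
With 2 density bands per year, 304 / 2 = 152 years.
Length ≈ 7.52 × 152 = 1143.0 mm.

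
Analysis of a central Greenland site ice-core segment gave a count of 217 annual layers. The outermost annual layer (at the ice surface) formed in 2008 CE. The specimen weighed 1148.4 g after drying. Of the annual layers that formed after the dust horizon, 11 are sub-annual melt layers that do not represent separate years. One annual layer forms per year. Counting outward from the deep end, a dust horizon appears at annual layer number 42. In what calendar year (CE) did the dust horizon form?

The dust horizon sits at annual layer 42 from the deep end, so 217 − 42 = 175 annual layers formed after it.
Removing the 11 false annual layers leaves 175 − 11 = 164 true annual layers beyond the dust horizon.
Counting back 164 years from 2008 CE places the dust horizon in 2008 − 164 = 1844 CE.

1844 CE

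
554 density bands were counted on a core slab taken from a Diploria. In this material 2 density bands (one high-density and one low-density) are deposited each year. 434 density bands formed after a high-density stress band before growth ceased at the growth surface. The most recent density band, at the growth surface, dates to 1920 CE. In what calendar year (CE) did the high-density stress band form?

1703 CE

434 density bands post-date the high-density stress band.
434 density bands at 2 per year is 434 / 2 = 217 years.
The density band at the growth surface is 1920 CE, so the high-density stress band dates to 1920 − 217 = 1703 CE.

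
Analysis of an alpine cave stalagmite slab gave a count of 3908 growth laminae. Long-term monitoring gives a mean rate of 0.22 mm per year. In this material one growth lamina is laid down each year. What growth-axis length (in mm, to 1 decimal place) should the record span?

859.8 mm

The record spans 3908 years at 0.22 mm per year.
Predicted length = 0.22 mm/year × 3908 years = 859.8 mm.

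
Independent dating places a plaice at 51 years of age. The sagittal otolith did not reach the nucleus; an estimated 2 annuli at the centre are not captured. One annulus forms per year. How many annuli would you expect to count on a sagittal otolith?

49 annuli

Expected annuli over 51 years: 51.
Less the 2 uncaptured annuli: 51 − 2 = 49.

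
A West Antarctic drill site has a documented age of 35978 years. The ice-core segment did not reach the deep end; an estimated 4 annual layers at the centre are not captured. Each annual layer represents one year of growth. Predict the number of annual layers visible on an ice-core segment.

One annual layer per year gives 35978 annual layers over 35978 years.
35978 − 4 missed = 35974 annual layers expected in the prepared section.

35974 annual layers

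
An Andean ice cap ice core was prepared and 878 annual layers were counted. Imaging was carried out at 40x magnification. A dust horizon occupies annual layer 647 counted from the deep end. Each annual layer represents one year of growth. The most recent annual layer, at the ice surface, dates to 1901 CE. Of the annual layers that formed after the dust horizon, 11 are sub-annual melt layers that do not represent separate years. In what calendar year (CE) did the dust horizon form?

Between annual layer 647 and the ice surface there are 878 − 647 = 231 annual layers.
231 − 11 false = 220 true annual layers after the dust horizon.
Counting back 220 years from 1901 CE places the dust horizon in 1901 − 220 = 1681 CE.

1681 CE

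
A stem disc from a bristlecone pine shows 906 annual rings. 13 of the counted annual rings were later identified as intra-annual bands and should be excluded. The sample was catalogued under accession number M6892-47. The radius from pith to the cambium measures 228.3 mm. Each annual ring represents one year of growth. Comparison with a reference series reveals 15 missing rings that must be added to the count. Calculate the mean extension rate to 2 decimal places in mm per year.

Correcting the raw count gives 906 − 13 + 15 = 908 true annual rings.
228.3 mm over 908 years gives 228.3 / 908 ≈ 0.25 mm per year.

0.25 mm per year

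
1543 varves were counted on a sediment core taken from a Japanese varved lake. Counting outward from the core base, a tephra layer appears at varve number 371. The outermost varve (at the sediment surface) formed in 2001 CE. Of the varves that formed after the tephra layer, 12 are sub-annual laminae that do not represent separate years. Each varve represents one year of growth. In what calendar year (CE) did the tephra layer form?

841 CE

The tephra layer sits at varve 371 from the core base, so 1543 − 371 = 1172 varves formed after it.
1172 − 12 false = 1160 true varves after the tephra layer.
The varve at the sediment surface is 2001 CE, so the tephra layer dates to 2001 − 1160 = 841 CE.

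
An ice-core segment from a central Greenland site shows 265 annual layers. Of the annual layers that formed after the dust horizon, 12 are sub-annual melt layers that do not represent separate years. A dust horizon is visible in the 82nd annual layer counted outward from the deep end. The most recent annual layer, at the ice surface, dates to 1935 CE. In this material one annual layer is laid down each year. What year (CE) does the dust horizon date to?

Between annual layer 82 and the ice surface there are 265 − 82 = 183 annual layers.
Removing the 12 false annual layers leaves 183 − 12 = 171 true annual layers beyond the dust horizon.
The annual layer at the ice surface is 1935 CE, so the dust horizon dates to 1935 − 171 = 1764 CE.

1764 CE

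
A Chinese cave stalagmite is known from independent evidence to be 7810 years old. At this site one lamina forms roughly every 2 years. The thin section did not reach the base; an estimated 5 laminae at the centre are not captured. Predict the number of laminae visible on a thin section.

3900 laminae

Expected laminae: 7810 / 2 = 3905.
Less the 5 uncaptured laminae: 3905 − 5 = 3900.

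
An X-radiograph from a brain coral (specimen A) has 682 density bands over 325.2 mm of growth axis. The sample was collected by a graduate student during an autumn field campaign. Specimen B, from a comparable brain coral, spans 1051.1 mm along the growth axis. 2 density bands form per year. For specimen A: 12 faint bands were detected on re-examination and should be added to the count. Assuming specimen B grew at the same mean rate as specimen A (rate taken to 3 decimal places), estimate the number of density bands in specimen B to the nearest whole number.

2244 density bands

Specimen A: true density band count = 682 + 12 = 694.
Specimen A: dividing by 2 density bands per year: 694 / 2 = 347 years.
A: Extension rate ≈ 325.2 / 347 = 0.937 mm per year.
For B, 1051.1 / 0.937 = 1121.77 years; at 2 density bands per year that is 1121.77 × 2 ≈ 2244 density bands.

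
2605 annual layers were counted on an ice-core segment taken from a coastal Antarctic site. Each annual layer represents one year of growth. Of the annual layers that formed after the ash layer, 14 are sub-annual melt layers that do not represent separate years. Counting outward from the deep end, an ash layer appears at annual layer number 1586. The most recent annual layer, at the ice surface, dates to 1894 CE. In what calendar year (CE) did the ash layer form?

889 CE

The ash layer sits at annual layer 1586 from the deep end, so 2605 − 1586 = 1019 annual layers formed after it.
Excluding 14 false annual layers: 1019 − 14 = 1005.
1894 − 1005 = 889 CE.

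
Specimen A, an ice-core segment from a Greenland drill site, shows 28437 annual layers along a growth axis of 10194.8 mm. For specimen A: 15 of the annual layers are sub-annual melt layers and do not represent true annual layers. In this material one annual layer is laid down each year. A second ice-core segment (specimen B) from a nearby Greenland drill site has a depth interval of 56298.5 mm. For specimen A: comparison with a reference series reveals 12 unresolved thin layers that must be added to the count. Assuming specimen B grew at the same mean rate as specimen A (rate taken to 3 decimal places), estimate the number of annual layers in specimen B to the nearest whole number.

156820 annual layers

Specimen A: adjusted count: 28437 − 15 + 12 = 28434 annual layers.
A: Extension rate ≈ 10194.8 / 28434 = 0.359 mm/yr.
B spans 56298.5 / 0.359 = 156820.33 years ≈ 156820 annual layers.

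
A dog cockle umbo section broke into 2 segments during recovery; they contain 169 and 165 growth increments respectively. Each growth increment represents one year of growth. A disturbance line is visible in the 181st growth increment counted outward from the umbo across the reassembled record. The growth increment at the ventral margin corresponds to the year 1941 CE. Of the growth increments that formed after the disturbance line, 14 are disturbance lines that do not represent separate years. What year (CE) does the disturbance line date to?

1802 CE

Total growth increments = 169 + 165 = 334.
Between growth increment 181 and the ventral margin there are 334 − 181 = 153 growth increments.
Removing the 14 false growth increments leaves 153 − 14 = 139 true growth increments beyond the disturbance line.
Counting back 139 years from 1941 CE places the disturbance line in 1941 − 139 = 1802 CE.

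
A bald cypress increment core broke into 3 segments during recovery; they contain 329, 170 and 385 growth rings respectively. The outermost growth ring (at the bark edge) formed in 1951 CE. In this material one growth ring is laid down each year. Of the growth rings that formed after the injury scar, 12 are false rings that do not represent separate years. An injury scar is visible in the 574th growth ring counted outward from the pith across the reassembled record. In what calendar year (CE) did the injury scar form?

Total growth rings = 329 + 170 + 385 = 884.
The injury scar sits at growth ring 574 from the pith, so 884 − 574 = 310 growth rings formed after it.
Removing the 12 false growth rings leaves 310 − 12 = 298 true growth rings beyond the injury scar.
The growth ring at the bark edge is 1951 CE, so the injury scar dates to 1951 − 298 = 1653 CE.

1653 CE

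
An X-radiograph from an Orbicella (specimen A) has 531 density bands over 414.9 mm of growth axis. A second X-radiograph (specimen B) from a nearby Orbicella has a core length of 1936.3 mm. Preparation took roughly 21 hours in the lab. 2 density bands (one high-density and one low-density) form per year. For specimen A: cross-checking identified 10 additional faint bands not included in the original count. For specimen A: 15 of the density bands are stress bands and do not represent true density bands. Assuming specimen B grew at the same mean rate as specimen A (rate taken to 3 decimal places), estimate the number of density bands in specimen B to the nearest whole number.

Specimen A: adjusted count: 531 − 15 + 10 = 526 density bands.
Specimen A: 526 density bands at 2 per year is 526 / 2 = 263 years.
A: 414.9 mm over 263 years gives 414.9 / 263 ≈ 1.578 mm/yr.
For B, 1936.3 / 1.578 = 1227.06 years; at 2 density bands per year that is 1227.06 × 2 ≈ 2454 density bands.

2454 density bands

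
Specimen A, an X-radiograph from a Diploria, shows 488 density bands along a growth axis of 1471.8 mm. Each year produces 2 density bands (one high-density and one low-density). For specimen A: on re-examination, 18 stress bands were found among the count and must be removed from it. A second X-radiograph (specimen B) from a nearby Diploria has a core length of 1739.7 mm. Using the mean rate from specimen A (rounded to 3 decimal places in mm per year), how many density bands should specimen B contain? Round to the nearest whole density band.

556 density bands

Specimen A: true density band count = 488 − 18 = 470.
Specimen A: 470 density bands at 2 per year is 470 / 2 = 235 years.
A: 1471.8 mm over 235 years gives 1471.8 / 235 ≈ 6.263 mm/year.
B spans 1739.7 / 6.263 = 277.77 years; at 2 density bands per year that is 277.77 × 2 ≈ 556 density bands.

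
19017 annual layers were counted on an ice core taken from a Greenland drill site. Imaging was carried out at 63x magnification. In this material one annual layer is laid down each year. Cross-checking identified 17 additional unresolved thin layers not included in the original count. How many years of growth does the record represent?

19034 years

True annual layer count = 19017 + 17 = 19034.
At one annual layer per year, that is 19034 years.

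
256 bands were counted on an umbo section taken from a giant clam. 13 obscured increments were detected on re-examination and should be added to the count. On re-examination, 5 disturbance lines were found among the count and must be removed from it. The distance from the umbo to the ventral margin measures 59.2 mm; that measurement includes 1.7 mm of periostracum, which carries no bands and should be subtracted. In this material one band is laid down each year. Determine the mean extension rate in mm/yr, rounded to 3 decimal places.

0.218 mm/yr

True band count = 256 − 5 + 13 = 264.
Removing the 1.7 mm offcut leaves 59.2 − 1.7 = 57.5 mm.
Extension rate ≈ 57.5 / 264 = 0.218 mm/yr.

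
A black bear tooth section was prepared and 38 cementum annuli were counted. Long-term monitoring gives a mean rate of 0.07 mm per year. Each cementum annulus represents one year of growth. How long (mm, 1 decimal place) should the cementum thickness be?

38 years of growth are recorded.
Predicted length = 0.07 mm/year × 38 years = 2.7 mm.

2.7 mm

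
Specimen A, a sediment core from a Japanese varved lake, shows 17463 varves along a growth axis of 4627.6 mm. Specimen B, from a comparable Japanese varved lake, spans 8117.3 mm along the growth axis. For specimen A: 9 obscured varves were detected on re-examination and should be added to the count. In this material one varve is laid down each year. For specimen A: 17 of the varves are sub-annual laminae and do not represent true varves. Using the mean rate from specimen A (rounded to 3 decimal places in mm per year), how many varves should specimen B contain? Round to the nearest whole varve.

Specimen A: after corrections the count is 17463 − 17 + 9 = 17455 varves.
A: 4627.6 mm over 17455 years gives 4627.6 / 17455 ≈ 0.265 mm/yr.
B spans 8117.3 / 0.265 = 30631.32 years ≈ 30631 varves.

30631 varves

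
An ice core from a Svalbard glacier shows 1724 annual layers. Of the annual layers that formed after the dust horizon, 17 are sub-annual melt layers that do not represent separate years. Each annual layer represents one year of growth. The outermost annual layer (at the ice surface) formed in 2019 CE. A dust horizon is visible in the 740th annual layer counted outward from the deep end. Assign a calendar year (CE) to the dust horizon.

Between annual layer 740 and the ice surface there are 1724 − 740 = 984 annual layers.
Removing the 17 false annual layers leaves 984 − 17 = 967 true annual layers beyond the dust horizon.
The annual layer at the ice surface is 2019 CE, so the dust horizon dates to 2019 − 967 = 1052 CE.

1052 CE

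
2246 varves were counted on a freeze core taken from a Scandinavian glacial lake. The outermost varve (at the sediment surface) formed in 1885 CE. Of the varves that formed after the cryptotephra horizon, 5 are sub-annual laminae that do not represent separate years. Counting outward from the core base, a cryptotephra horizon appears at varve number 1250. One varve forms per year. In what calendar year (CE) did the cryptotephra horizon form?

894 CE

The cryptotephra horizon sits at varve 1250 from the core base, so 2246 − 1250 = 996 varves formed after it.
Excluding 5 false varves: 996 − 5 = 991.
Counting back 991 years from 1885 CE places the cryptotephra horizon in 1885 − 991 = 894 CE.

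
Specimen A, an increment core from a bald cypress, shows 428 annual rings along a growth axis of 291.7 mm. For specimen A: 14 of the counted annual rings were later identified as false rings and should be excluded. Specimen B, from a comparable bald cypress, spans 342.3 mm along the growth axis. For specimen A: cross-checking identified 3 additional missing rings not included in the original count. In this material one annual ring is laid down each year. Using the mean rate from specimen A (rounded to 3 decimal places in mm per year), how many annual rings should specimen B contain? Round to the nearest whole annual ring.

Specimen A: true annual ring count = 428 − 14 + 3 = 417.
A: Extension rate ≈ 291.7 / 417 = 0.700 mm/yr.
For B, 342.3 / 0.700 = 489.00 years ≈ 489 annual rings.

489 annual rings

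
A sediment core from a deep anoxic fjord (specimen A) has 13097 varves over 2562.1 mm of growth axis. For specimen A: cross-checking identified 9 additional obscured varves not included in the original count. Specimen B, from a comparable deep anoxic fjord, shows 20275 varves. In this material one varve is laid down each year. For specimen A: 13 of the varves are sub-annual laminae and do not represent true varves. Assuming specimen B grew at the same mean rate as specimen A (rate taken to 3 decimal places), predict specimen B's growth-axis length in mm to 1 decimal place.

Specimen A: adjusted count: 13097 − 13 + 9 = 13093 varves.
A: 2562.1 mm over 13093 years gives 2562.1 / 13093 ≈ 0.196 mm/yr.
For B, 0.196 mm/year × 20275 years = 3973.9 mm.

3973.9 mm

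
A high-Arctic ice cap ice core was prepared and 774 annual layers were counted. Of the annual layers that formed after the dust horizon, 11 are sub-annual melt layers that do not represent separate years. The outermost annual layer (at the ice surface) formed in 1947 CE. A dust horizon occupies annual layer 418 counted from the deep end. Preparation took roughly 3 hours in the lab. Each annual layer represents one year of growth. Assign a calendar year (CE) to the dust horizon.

The dust horizon sits at annual layer 418 from the deep end, so 774 − 418 = 356 annual layers formed after it.
356 − 11 false = 345 true annual layers after the dust horizon.
The annual layer at the ice surface is 1947 CE, so the dust horizon dates to 1947 − 345 = 1602 CE.

1602 CE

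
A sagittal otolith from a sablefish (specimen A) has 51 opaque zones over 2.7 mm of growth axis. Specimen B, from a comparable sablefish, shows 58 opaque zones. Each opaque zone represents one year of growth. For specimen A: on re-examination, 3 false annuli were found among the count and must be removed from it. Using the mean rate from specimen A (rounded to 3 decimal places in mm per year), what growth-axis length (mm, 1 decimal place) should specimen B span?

3.2 mm

Specimen A: true opaque zone count = 51 − 3 = 48.
A: Mean rate = 2.7 mm / 48 years ≈ 0.056 mm/year.
B's length ≈ 0.056 × 58 = 3.2 mm.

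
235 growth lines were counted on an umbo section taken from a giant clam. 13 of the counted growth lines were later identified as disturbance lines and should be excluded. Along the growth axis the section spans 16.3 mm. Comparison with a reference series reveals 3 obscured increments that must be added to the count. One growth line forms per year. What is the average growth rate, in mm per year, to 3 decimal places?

0.072 mm per year

Correcting the raw count gives 235 − 13 + 3 = 225 true growth lines.
16.3 mm over 225 years gives 16.3 / 225 ≈ 0.072 mm per year.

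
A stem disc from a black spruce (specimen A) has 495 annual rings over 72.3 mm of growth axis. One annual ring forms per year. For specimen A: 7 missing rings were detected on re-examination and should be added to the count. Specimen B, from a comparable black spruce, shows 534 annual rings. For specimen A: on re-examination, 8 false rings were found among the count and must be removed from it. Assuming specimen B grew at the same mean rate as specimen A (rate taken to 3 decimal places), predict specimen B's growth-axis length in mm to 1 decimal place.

78.0 mm

Specimen A: true annual ring count = 495 − 8 + 7 = 494.
A: Extension rate ≈ 72.3 / 494 = 0.146 mm/yr.
B's length ≈ 0.146 × 534 = 78.0 mm.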